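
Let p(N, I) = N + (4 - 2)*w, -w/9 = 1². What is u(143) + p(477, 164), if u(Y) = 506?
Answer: 965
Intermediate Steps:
w = -9 (w = -9*1² = -9*1 = -9)
p(N, I) = -18 + N (p(N, I) = N + (4 - 2)*(-9) = N + 2*(-9) = N - 18 = -18 + N)
u(143) + p(477, 164) = 506 + (-18 + 477) = 506 + 459 = 965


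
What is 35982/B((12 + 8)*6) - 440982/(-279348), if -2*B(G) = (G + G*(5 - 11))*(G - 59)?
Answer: 125843544/35500475 ≈ 3.5448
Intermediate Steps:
B(G) = 5*G*(-59 + G)/2 (B(G) = -(G + G*(5 - 11))*(G - 59)/2 = -(G + G*(-6))*(-59 + G)/2 = -(G - 6*G)*(-59 + G)/2 = -(-5*G)*(-59 + G)/2 = -(-5)*G*(-59 + G)/2 = 5*G*(-59 + G)/2)
35982/B((12 + 8)*6) - 440982/(-279348) = 35982/((5*((12 + 8)*6)*(-59 + (12 + 8)*6)/2)) - 440982/(-279348) = 35982/((5*(20*6)*(-59 + 20*6)/2)) - 440982*(-1/279348) = 35982/(((5/2)*120*(-59 + 120))) + 73497/46558 = 35982/(((5/2)*120*61)) + 73497/46558 = 35982/18300 + 73497/46558 = 35982*(1/18300) + 73497/46558 = 5997/3050 + 73497/46558 = 125843544/35500475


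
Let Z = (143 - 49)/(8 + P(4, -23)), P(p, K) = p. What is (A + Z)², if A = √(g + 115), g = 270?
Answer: 16069/36 + 47*√385/3 ≈ 753.76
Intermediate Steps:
A = √385 (A = √(270 + 115) = √385 ≈ 19.621)
Z = 47/6 (Z = (143 - 49)/(8 + 4) = 94/12 = 94*(1/12) = 47/6 ≈ 7.8333)
(A + Z)² = (√385 + 47/6)² = (47/6 + √385)²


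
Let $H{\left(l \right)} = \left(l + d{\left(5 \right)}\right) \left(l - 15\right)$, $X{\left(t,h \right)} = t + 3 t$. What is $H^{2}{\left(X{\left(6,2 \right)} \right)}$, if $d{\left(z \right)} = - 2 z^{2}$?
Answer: $54756$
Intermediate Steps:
$X{\left(t,h \right)} = 4 t$
$H{\left(l \right)} = \left(-50 + l\right) \left(-15 + l\right)$ ($H{\left(l \right)} = \left(l - 2 \cdot 5^{2}\right) \left(l - 15\right) = \left(l - 50\right) \left(-15 + l\right) = \left(-50 + l\right) \left(-15 + l\right)$)
$H^{2}{\left(X{\left(6,2 \right)} \right)} = \left(750 + \left(4 \cdot 6\right)^{2} - 65 \cdot 4 \cdot 6\right)^{2} = \left(750 + 24^{2} - 1560\right)^{2} = \left(750 + 576 - 1560\right)^{2} = \left(-234\right)^{2} = 54756$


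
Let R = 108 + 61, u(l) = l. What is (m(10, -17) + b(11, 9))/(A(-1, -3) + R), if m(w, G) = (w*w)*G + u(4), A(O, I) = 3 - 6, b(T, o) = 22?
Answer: -837/83 ≈ -10.084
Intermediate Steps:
A(O, I) = -3
R = 169
m(w, G) = 4 + G*w² (m(w, G) = (w*w)*G + 4 = w²*G + 4 = G*w² + 4 = 4 + G*w²)
(m(10, -17) + b(11, 9))/(A(-1, -3) + R) = ((4 - 17*10²) + 22)/(-3 + 169) = ((4 - 17*100) + 22)/166 = ((4 - 1700) + 22)*(1/166) = (-1696 + 22)*(1/166) = -1674*1/166 = -837/83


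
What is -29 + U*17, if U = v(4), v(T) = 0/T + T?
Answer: 39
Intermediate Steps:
v(T) = T (v(T) = 0 + T = T)
U = 4
-29 + U*17 = -29 + 4*17 = -29 + 68 = 39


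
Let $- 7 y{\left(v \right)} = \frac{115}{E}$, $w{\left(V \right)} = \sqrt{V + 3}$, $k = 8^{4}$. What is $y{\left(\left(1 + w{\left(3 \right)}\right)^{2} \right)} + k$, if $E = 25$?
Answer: $\frac{143337}{35} \approx 4095.3$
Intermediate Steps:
$k = 4096$
$w{\left(V \right)} = \sqrt{3 + V}$
$y{\left(v \right)} = - \frac{23}{35}$ ($y{\left(v \right)} = - \frac{115 \cdot \frac{1}{25}}{7} = \left(- \frac{1}{7}\right) \frac{23}{5} = - \frac{23}{35}$)
$y{\left(\left(1 + w{\left(3 \right)}\right)^{2} \right)} + k = - \frac{23}{35} + 4096 = \frac{143337}{35}$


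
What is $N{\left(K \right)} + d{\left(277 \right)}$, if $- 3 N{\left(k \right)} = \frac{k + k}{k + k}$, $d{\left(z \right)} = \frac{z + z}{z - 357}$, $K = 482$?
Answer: $- \frac{871}{120} \approx -7.2583$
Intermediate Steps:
$d{\left(z \right)} = \frac{2 z}{-357 + z}$
$N{\left(k \right)} = - \frac{1}{3}$ ($N{\left(k \right)} = - \frac{\left(k + k\right) \frac{1}{k + k}}{3} = - \frac{2 k \frac{1}{2 k}}{3} = \left(- \frac{1}{3}\right) 1 = - \frac{1}{3}$)
$N{\left(K \right)} + d{\left(277 \right)} = - \frac{1}{3} + 2 \cdot 277 \frac{1}{-357 + 277} = - \frac{1}{3} + 2 \cdot 277 \frac{1}{-80} = - \frac{1}{3} + 2 \cdot 277 \left(- \frac{1}{80}\right) = - \frac{1}{3} - \frac{277}{40} = - \frac{871}{120}$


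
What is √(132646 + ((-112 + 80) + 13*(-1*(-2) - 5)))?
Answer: 5*√5303 ≈ 364.11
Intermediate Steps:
√(132646 + ((-112 + 80) + 13*(-1*(-2) - 5))) = √(132646 + (-32 + 13*(2 - 5))) = √(132646 + (-32 + 13*(-3))) = √(132646 + (-32 - 39)) = √(132646 - 71) = √132575 = 5*√5303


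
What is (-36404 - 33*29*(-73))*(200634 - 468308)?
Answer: -8955569018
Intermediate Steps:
(-36404 - 33*29*(-73))*(200634 - 468308) = (-36404 - 957*(-73))*(-267674) = (-36404 + 69861)*(-267674) = 33457*(-267674) = -8955569018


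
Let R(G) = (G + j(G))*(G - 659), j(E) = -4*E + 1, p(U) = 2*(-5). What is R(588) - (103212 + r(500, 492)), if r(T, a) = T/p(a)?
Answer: 22011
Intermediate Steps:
p(U) = -10
r(T, a) = -T/10 (r(T, a) = T/(-10) = T*(-⅒) = -T/10)
j(E) = 1 - 4*E
R(G) = (1 - 3*G)*(-659 + G) (R(G) = (G + (1 - 4*G))*(G - 659) = (1 - 3*G)*(-659 + G))
R(588) - (103212 + r(500, 492)) = (-659 - 3*588² + 1978*588) - (103212 - ⅒*500) = (-659 - 3*345744 + 1163064) - (103212 - 50) = (-659 - 1037232 + 1163064) - 1*103162 = 125173 - 103162 = 22011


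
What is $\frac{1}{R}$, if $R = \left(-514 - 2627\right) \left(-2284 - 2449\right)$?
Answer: $\frac{1}{14866353} \approx 6.7266 \cdot 10^{-8}$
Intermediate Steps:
$R = 14866353$ ($R = \left(-3141\right) \left(-4733\right) = 14866353$)
$\frac{1}{R} = \frac{1}{14866353}$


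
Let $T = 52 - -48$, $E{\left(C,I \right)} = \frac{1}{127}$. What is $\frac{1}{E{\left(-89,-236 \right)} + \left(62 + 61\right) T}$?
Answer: $\frac{127}{1562101} \approx 8.1301 \cdot 10^{-5}$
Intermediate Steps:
$E{\left(C,I \right)} = \frac{1}{127}$
$T = 100$ ($T = 52 + 48 = 100$)
$\frac{1}{E{\left(-89,-236 \right)} + \left(62 + 61\right) T} = \frac{1}{\frac{1}{127} + \left(62 + 61\right) 100} = \frac{1}{\frac{1}{127} + 123 \cdot 100} = \frac{1}{\frac{1}{127} + 12300} = \frac{1}{\frac{1562101}{127}} = \frac{127}{1562101}$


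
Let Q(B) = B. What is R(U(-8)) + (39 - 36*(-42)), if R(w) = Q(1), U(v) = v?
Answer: 1552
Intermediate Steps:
R(w) = 1
R(U(-8)) + (39 - 36*(-42)) = 1 + (39 - 36*(-42)) = 1 + (39 + 1512) = 1 + 1551 = 1552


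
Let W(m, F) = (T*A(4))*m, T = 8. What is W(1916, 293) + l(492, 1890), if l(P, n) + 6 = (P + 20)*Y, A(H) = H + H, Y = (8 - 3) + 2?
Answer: 126202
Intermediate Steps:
Y = 7 (Y = 5 + 2 = 7)
A(H) = 2*H
W(m, F) = 64*m (W(m, F) = (8*(2*4))*m = (8*8)*m = 64*m)
l(P, n) = 134 + 7*P (l(P, n) = -6 + (P + 20)*7 = -6 + (20 + P)*7 = -6 + (140 + 7*P) = 134 + 7*P)
W(1916, 293) + l(492, 1890) = 64*1916 + (134 + 7*492) = 122624 + (134 + 3444) = 122624 + 3578 = 126202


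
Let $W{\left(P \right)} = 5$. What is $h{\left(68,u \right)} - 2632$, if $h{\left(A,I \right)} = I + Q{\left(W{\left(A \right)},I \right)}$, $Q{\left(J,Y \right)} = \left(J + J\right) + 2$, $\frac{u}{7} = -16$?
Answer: $-2732$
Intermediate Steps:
$u = -112$ ($u = 7 \left(-16\right) = -112$)
$Q{\left(J,Y \right)} = 2 + 2 J$ ($Q{\left(J,Y \right)} = 2 J + 2 = 2 + 2 J$)
$h{\left(A,I \right)} = 12 + I$ ($h{\left(A,I \right)} = I + \left(2 + 2 \cdot 5\right) = I + \left(2 + 10\right) = I + 12 = 12 + I$)
$h{\left(68,u \right)} - 2632 = \left(12 - 112\right) - 2632 = -100 - 2632 = -2732$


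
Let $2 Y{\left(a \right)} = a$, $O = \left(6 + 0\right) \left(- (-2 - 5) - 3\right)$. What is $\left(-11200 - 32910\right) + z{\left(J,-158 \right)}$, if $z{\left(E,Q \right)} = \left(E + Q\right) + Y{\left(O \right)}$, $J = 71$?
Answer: $-44185$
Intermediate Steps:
$O = 24$ ($O = 6 \left(\left(-1\right) \left(-7\right) - 3\right) = 6 \left(7 - 3\right) = 6 \cdot 4 = 24$)
$Y{\left(a \right)} = \frac{a}{2}$
$z{\left(E,Q \right)} = 12 + E + Q$ ($z{\left(E,Q \right)} = \left(E + Q\right) + \frac{1}{2} \cdot 24 = \left(E + Q\right) + 12 = 12 + E + Q$)
$\left(-11200 - 32910\right) + z{\left(J,-158 \right)} = \left(-11200 - 32910\right) + \left(12 + 71 - 158\right) = -44110 - 75 = -44185$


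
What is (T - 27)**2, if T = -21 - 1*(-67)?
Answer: 361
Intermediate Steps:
T = 46 (T = -21 + 67 = 46)
(T - 27)**2 = (46 - 27)**2 = 19**2 = 361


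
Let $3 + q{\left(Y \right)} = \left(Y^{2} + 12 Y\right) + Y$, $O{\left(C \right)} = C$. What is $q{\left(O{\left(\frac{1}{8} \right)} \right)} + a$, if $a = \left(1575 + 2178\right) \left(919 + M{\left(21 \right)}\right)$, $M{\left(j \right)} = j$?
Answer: $\frac{225780393}{64} \approx 3.5278 \cdot 10^{6}$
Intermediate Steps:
$a = 3527820$ ($a = \left(1575 + 2178\right) \left(919 + 21\right) = 3753 \cdot 940 = 3527820$)
$q{\left(Y \right)} = -3 + Y^{2} + 13 Y$ ($q{\left(Y \right)} = -3 + \left(\left(Y^{2} + 12 Y\right) + Y\right) = -3 + \left(Y^{2} + 13 Y\right) = -3 + Y^{2} + 13 Y$)
$q{\left(O{\left(\frac{1}{8} \right)} \right)} + a = \left(-3 + \left(\frac{1}{8}\right)^{2} + \frac{13}{8}\right) + 3527820 = \left(-3 + \left(\frac{1}{8}\right)^{2} + 13 \cdot \frac{1}{8}\right) + 3527820 = \left(-3 + \frac{1}{64} + \frac{13}{8}\right) + 3527820 = - \frac{87}{64} + 3527820 = \frac{225780393}{64}$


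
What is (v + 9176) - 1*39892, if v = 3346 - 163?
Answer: -27533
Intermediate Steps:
v = 3183
(v + 9176) - 1*39892 = (3183 + 9176) - 1*39892 = 12359 - 39892 = -27533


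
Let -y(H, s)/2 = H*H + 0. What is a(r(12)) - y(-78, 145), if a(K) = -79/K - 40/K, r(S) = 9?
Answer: 109393/9 ≈ 12155.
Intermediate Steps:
y(H, s) = -2*H**2 (y(H, s) = -2*(H*H + 0) = -2*(H**2 + 0) = -2*H**2)
a(K) = -119/K
a(r(12)) - y(-78, 145) = -119/9 - (-2)*(-78)**2 = -119*1/9 - (-2)*6084 = -119/9 - 1*(-12168) = -119/9 + 12168 = 109393/9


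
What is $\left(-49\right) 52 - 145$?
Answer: $-2693$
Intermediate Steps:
$\left(-49\right) 52 - 145 = -2548 - 145 = -2693$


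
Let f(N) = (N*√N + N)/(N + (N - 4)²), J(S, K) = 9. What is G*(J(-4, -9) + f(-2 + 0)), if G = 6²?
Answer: 5472/17 - 36*I*√2/17 ≈ 321.88 - 2.9948*I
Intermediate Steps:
G = 36
f(N) = (N + N^(3/2))/(N + (-4 + N)²) (f(N) = (N^(3/2) + N)/(N + (-4 + N)²) = (N + N^(3/2))/(N + (-4 + N)²))
G*(J(-4, -9) + f(-2 + 0)) = 36*(9 + ((-2 + 0) + (-2 + 0)^(3/2))/((-2 + 0) + (-4 + (-2 + 0))²)) = 36*(9 + (-2 + (-2)^(3/2))/(-2 + (-4 - 2)²)) = 36*(9 + (-2 - 2*I*√2)/(-2 + (-6)²)) = 36*(9 + (-2 - 2*I*√2)/(-2 + 36)) = 36*(9 + (-2 - 2*I*√2)/34) = 36*(9 + (-1/17 - I*√2/17)) = 36*(152/17 - I*√2/17) = 5472/17 - 36*I*√2/17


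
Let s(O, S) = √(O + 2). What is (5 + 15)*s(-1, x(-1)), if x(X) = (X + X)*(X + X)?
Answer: 20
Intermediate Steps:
x(X) = 4*X² (x(X) = (2*X)*(2*X) = 4*X²)
s(O, S) = √(2 + O)
(5 + 15)*s(-1, x(-1)) = (5 + 15)*√(2 - 1) = 20*√1 = 20*1 = 20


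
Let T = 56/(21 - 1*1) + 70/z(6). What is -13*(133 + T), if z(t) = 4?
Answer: -19929/10 ≈ -1992.9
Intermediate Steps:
T = 203/10 (T = 56/(21 - 1*1) + 70/4 = 56/(21 - 1) + 70*(1/4) = 56/20 + 35/2 = 56*(1/20) + 35/2 = 14/5 + 35/2 = 203/10 ≈ 20.300)
-13*(133 + T) = -13*(133 + 203/10) = -13*1533/10 = -19929/10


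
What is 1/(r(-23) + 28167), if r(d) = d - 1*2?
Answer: 1/28142 ≈ 3.5534e-5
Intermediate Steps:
r(d) = -2 + d (r(d) = d - 2 = -2 + d)
1/(r(-23) + 28167) = 1/((-2 - 23) + 28167) = 1/(-25 + 28167) = 1/28142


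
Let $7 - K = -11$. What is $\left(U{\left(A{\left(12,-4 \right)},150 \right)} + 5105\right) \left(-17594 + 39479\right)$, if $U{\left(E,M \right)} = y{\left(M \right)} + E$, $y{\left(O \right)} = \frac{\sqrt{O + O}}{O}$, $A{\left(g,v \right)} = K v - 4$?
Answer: $110059665 + 1459 \sqrt{3} \approx 1.1006 \cdot 10^{8}$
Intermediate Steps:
$K = 18$ ($K = 7 - -11 = 7 + 11 = 18$)
$A{\left(g,v \right)} = -4 + 18 v$ ($A{\left(g,v \right)} = 18 v - 4 = -4 + 18 v$)
$y{\left(O \right)} = \frac{\sqrt{2}}{\sqrt{O}}$ ($y{\left(O \right)} = \frac{\sqrt{2 O}}{O} = \frac{\sqrt{2} \sqrt{O}}{O} = \frac{\sqrt{2}}{\sqrt{O}}$)
$U{\left(E,M \right)} = E + \frac{\sqrt{2}}{\sqrt{M}}$ ($U{\left(E,M \right)} = \frac{\sqrt{2}}{\sqrt{M}} + E = E + \frac{\sqrt{2}}{\sqrt{M}}$)
$\left(U{\left(A{\left(12,-4 \right)},150 \right)} + 5105\right) \left(-17594 + 39479\right) = \left(\left(\left(-4 + 18 \left(-4\right)\right) + \frac{\sqrt{2}}{5 \sqrt{6}}\right) + 5105\right) \left(-17594 + 39479\right) = \left(\left(\left(-4 - 72\right) + \sqrt{2} \frac{\sqrt{6}}{30}\right) + 5105\right) 21885 = \left(\left(-76 + \frac{\sqrt{3}}{15}\right) + 5105\right) 21885 = \left(5029 + \frac{\sqrt{3}}{15}\right) 21885 = 110059665 + 1459 \sqrt{3}$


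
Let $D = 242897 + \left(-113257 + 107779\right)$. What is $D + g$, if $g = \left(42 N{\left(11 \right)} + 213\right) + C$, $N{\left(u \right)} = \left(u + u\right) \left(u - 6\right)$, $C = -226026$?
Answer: $16226$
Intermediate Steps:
$N{\left(u \right)} = 2 u \left(-6 + u\right)$
$g = -221193$ ($g = \left(42 \cdot 2 \cdot 11 \left(-6 + 11\right) + 213\right) - 226026 = \left(42 \cdot 2 \cdot 11 \cdot 5 + 213\right) - 226026 = \left(42 \cdot 110 + 213\right) - 226026 = \left(4620 + 213\right) - 226026 = 4833 - 226026 = -221193$)
$D = 237419$ ($D = 242897 - 5478 = 237419$)
$D + g = 237419 - 221193 = 16226$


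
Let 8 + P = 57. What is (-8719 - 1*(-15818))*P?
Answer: 347851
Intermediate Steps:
P = 49 (P = -8 + 57 = 49)
(-8719 - 1*(-15818))*P = (-8719 - 1*(-15818))*49 = (-8719 + 15818)*49 = 7099*49 = 347851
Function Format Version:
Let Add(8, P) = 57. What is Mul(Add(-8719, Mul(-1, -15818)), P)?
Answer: 347851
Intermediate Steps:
P = 49 (P = Add(-8, 57) = 49)
Mul(Add(-8719, Mul(-1, -15818)), P) = Mul(Add(-8719, Mul(-1, -15818)), 49) = Mul(Add(-8719, 15818), 49) = Mul(7099, 49) = 347851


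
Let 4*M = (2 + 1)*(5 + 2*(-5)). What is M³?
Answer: -3375/64 ≈ -52.734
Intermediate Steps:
M = -15/4 (M = ((2 + 1)*(5 + 2*(-5)))/4 = (3*(5 - 10))/4 = (3*(-5))/4 = (¼)*(-15) = -15/4 ≈ -3.7500)
M³ = (-15/4)³ = -3375/64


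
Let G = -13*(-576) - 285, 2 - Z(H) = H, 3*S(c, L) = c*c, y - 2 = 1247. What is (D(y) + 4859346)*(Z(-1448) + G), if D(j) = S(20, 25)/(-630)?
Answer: 7947056711162/189 ≈ 4.2048e+10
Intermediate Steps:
y = 1249 (y = 2 + 1247 = 1249)
S(c, L) = c**2/3 (S(c, L) = (c*c)/3 = c**2/3)
Z(H) = 2 - H
D(j) = -40/189 (D(j) = ((1/3)*20**2)/(-630) = ((1/3)*400)*(-1/630) = (400/3)*(-1/630) = -40/189)
G = 7203 (G = 7488 - 285 = 7203)
(D(y) + 4859346)*(Z(-1448) + G) = (-40/189 + 4859346)*((2 - 1*(-1448)) + 7203) = 918416354*((2 + 1448) + 7203)/189 = 918416354*(1450 + 7203)/189 = (918416354/189)*8653 = 7947056711162/189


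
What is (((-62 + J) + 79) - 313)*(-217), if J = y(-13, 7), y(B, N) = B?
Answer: 67053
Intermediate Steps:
J = -13
(((-62 + J) + 79) - 313)*(-217) = (((-62 - 13) + 79) - 313)*(-217) = ((-75 + 79) - 313)*(-217) = (4 - 313)*(-217) = -309*(-217) = 67053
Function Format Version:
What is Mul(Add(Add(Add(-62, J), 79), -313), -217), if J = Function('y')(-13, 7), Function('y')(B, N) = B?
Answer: 67053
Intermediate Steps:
J = -13
Mul(Add(Add(Add(-62, J), 79), -313), -217) = Mul(Add(Add(Add(-62, -13), 79), -313), -217) = Mul(Add(Add(-75, 79), -313), -217) = Mul(Add(4, -313), -217) = Mul(-309, -217) = 67053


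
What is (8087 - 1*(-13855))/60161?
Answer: 21942/60161 ≈ 0.36472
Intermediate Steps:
(8087 - 1*(-13855))/60161 = (8087 + 13855)*(1/60161) = 21942*(1/60161) = 21942/60161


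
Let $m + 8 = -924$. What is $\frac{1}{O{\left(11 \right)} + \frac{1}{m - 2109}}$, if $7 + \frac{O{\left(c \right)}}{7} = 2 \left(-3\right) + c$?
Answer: $- \frac{3041}{42575} \approx -0.071427$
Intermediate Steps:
$m = -932$ ($m = -8 - 924 = -932$)
$O{\left(c \right)} = -91 + 7 c$ ($O{\left(c \right)} = -49 + 7 \left(2 \left(-3\right) + c\right) = -49 + 7 \left(-6 + c\right) = -49 + \left(-42 + 7 c\right) = -91 + 7 c$)
$\frac{1}{O{\left(11 \right)} + \frac{1}{m - 2109}} = \frac{1}{\left(-91 + 7 \cdot 11\right) + \frac{1}{-932 - 2109}} = \frac{1}{\left(-91 + 77\right) + \frac{1}{-3041}} = \frac{1}{-14 - \frac{1}{3041}} = \frac{1}{- \frac{42575}{3041}} = - \frac{3041}{42575}$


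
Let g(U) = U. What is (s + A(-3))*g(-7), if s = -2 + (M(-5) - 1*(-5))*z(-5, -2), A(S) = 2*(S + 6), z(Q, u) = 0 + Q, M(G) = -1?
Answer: 112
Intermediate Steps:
z(Q, u) = Q
A(S) = 12 + 2*S (A(S) = 2*(6 + S) = 12 + 2*S)
s = -22 (s = -2 + (-1 - 1*(-5))*(-5) = -2 + (-1 + 5)*(-5) = -2 + 4*(-5) = -2 - 20 = -22)
(s + A(-3))*g(-7) = (-22 + (12 + 2*(-3)))*(-7) = (-22 + (12 - 6))*(-7) = (-22 + 6)*(-7) = -16*(-7) = 112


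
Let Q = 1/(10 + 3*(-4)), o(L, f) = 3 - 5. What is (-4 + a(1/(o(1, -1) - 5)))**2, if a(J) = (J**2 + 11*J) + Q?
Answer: 351649/9604 ≈ 36.615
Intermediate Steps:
o(L, f) = -2
Q = -1/2 (Q = 1/(10 - 12) = 1/(-2) = -1/2 ≈ -0.50000)
a(J) = -1/2 + J**2 + 11*J (a(J) = (J**2 + 11*J) - 1/2 = -1/2 + J**2 + 11*J)
(-4 + a(1/(o(1, -1) - 5)))**2 = (-4 + (-1/2 + (1/(-2 - 5))**2 + 11/(-2 - 5)))**2 = (-4 + (-1/2 + (1/(-7))**2 + 11/(-7)))**2 = (-4 + (-1/2 + (-1/7)**2 + 11*(-1/7)))**2 = (-4 + (-1/2 + 1/49 - 11/7))**2 = (-4 - 201/98)**2 = (-593/98)**2 = 351649/9604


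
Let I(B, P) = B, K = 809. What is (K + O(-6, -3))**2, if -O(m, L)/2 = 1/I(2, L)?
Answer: 652864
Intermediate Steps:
O(m, L) = -1 (O(m, L) = -2/2 = -2*1/2 = -1)
(K + O(-6, -3))**2 = (809 - 1)**2 = 808**2 = 652864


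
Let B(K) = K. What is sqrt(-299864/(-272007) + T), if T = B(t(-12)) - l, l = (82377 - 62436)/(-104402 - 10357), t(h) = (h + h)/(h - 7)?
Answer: sqrt(1225274282278145035187)/21966287961 ≈ 1.5935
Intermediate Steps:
t(h) = 2*h/(-7 + h) (t(h) = (2*h)/(-7 + h) = 2*h/(-7 + h))
l = -6647/38253 (l = 19941/(-114759) = 19941*(-1/114759) = -6647/38253 ≈ -0.17376)
T = 1044365/726807 (T = 2*(-12)/(-7 - 12) - 1*(-6647/38253) = 2*(-12)/(-19) + 6647/38253 = 2*(-12)*(-1/19) + 6647/38253 = 24/19 + 6647/38253 = 1044365/726807 ≈ 1.4369)
sqrt(-299864/(-272007) + T) = sqrt(-299864/(-272007) + 1044365/726807) = sqrt(-299864*(-1/272007) + 1044365/726807) = sqrt(299864/272007 + 1044365/726807) = sqrt(167339281601/65898863883) = sqrt(1225274282278145035187)/21966287961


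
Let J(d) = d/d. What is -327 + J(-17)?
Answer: -326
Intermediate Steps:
J(d) = 1
-327 + J(-17) = -327 + 1 = -326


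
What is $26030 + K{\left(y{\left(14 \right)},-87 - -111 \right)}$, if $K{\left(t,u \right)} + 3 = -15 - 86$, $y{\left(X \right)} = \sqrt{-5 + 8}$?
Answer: $25926$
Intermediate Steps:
$y{\left(X \right)} = \sqrt{3}$
$K{\left(t,u \right)} = -104$ ($K{\left(t,u \right)} = -3 - 101 = -104$)
$26030 + K{\left(y{\left(14 \right)},-87 - -111 \right)} = 26030 - 104 = 25926$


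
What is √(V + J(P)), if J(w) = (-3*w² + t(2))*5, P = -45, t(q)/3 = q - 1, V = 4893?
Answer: I*√25467 ≈ 159.58*I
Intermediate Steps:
t(q) = -3 + 3*q (t(q) = 3*(q - 1) = 3*(-1 + q) = -3 + 3*q)
J(w) = 15 - 15*w² (J(w) = (-3*w² + (-3 + 3*2))*5 = (-3*w² + (-3 + 6))*5 = (-3*w² + 3)*5 = (3 - 3*w²)*5 = 15 - 15*w²)
√(V + J(P)) = √(4893 + (15 - 15*(-45)²)) = √(4893 + (15 - 15*2025)) = √(4893 + (15 - 30375)) = √(4893 - 30360) = √(-25467) = I*√25467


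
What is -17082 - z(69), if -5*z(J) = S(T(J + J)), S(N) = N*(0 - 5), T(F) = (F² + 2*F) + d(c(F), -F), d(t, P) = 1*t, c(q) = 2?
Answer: -36404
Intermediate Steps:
d(t, P) = t
T(F) = 2 + F² + 2*F (T(F) = (F² + 2*F) + 2 = 2 + F² + 2*F)
S(N) = -5*N (S(N) = N*(-5) = -5*N)
z(J) = 2 + 4*J + 4*J² (z(J) = -(-1)*(2 + (J + J)² + 2*(J + J)) = -(-1)*(2 + (2*J)² + 2*(2*J)) = -(-1)*(2 + 4*J² + 4*J) = -(-1)*(2 + 4*J + 4*J²) = -(-10 - 20*J - 20*J²)/5 = 2 + 4*J + 4*J²)
-17082 - z(69) = -17082 - (2 + 4*69 + 4*69²) = -17082 - (2 + 276 + 4*4761) = -17082 - (2 + 276 + 19044) = -17082 - 1*19322 = -17082 - 19322 = -36404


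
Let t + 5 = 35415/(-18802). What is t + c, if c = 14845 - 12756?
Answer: 39147953/18802 ≈ 2082.1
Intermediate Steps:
t = -129425/18802 (t = -5 + 35415/(-18802) = -5 + 35415*(-1/18802) = -5 - 35415/18802 = -129425/18802 ≈ -6.8836)
c = 2089
t + c = -129425/18802 + 2089 = 39147953/18802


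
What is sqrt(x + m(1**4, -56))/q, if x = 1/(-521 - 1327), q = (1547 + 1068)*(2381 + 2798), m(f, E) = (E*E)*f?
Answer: sqrt(2677441074)/12513810540 ≈ 4.1349e-6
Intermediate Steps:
m(f, E) = f*E**2 (m(f, E) = E**2*f = f*E**2)
q = 13543085 (q = 2615*5179 = 13543085)
x = -1/1848 (x = 1/(-1848) = -1/1848 ≈ -0.00054113)
sqrt(x + m(1**4, -56))/q = sqrt(-1/1848 + 1**4*(-56)**2)/13543085 = sqrt(-1/1848 + 1*3136)*(1/13543085) = sqrt(-1/1848 + 3136)*(1/13543085) = sqrt(5795327/1848)*(1/13543085) = (sqrt(2677441074)/924)*(1/13543085) = sqrt(2677441074)/12513810540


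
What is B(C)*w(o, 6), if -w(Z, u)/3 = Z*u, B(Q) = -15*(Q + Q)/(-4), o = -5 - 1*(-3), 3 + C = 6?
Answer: 810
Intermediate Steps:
C = 3 (C = -3 + 6 = 3)
o = -2 (o = -5 + 3 = -2)
B(Q) = 15*Q/2 (B(Q) = -30*Q*(-1/4) = 15*Q/2)
w(Z, u) = -3*Z*u
B(C)*w(o, 6) = ((15/2)*3)*(-3*(-2)*6) = (45/2)*36 = 810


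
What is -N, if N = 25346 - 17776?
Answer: -7570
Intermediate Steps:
N = 7570
-N = -1*7570 = -7570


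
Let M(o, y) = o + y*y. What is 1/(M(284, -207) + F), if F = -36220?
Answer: 1/6913 ≈ 0.00014465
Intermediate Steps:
M(o, y) = o + y**2
1/(M(284, -207) + F) = 1/((284 + (-207)**2) - 36220) = 1/((284 + 42849) - 36220) = 1/(43133 - 36220) = 1/6913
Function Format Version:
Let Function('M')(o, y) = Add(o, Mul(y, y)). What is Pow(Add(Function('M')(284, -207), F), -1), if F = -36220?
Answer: Rational(1, 6913) ≈ 0.00014465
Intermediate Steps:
Function('M')(o, y) = Add(o, Pow(y, 2))
Pow(Add(Function('M')(284, -207), F), -1) = Pow(Add(Add(284, Pow(-207, 2)), -36220), -1) = Pow(Add(Add(284, 42849), -36220), -1) = Pow(Add(43133, -36220), -1) = Pow(6913, -1) = Rational(1, 6913)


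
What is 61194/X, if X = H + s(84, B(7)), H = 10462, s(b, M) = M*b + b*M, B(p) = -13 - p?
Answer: 30597/3551 ≈ 8.6164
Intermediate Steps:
s(b, M) = 2*M*b (s(b, M) = M*b + M*b = 2*M*b)
X = 7102 (X = 10462 + 2*(-13 - 1*7)*84 = 10462 + 2*(-13 - 7)*84 = 10462 + 2*(-20)*84 = 10462 - 3360 = 7102)
61194/X = 61194/7102 = 61194*(1/7102) = 30597/3551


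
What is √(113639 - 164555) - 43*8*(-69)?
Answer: 23736 + 2*I*√12729 ≈ 23736.0 + 225.65*I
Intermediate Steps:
√(113639 - 164555) - 43*8*(-69) = √(-50916) - 344*(-69) = 2*I*√12729 - 1*(-23736) = 2*I*√12729 + 23736 = 23736 + 2*I*√12729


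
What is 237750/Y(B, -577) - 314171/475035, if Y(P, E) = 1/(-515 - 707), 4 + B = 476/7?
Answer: -12546559671061/43185 ≈ -2.9053e+8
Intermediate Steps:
B = 64 (B = -4 + 476/7 = -4 + 476*(⅐) = -4 + 68 = 64)
Y(P, E) = -1/1222 (Y(P, E) = 1/(-1222) = -1/1222)
237750/Y(B, -577) - 314171/475035 = 237750/(-1/1222) - 314171/475035 = 237750*(-1222) - 314171*1/475035 = -290530500 - 28561/43185 = -12546559671061/43185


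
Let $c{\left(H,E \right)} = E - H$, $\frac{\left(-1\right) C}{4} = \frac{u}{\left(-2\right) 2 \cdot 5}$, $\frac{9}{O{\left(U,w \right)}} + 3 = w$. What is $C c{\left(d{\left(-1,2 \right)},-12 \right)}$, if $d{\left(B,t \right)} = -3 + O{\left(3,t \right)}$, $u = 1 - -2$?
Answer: $0$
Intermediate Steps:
$O{\left(U,w \right)} = \frac{9}{-3 + w}$
$u = 3$ ($u = 1 + 2 = 3$)
$C = \frac{3}{5}$ ($C = - 4 \frac{3}{\left(-2\right) 2 \cdot 5} = - 4 \frac{3}{\left(-4\right) 5} = - 4 \frac{3}{-20} = - 4 \cdot 3 \left(- \frac{1}{20}\right) = \left(-4\right) \left(- \frac{3}{20}\right) = \frac{3}{5} \approx 0.6$)
$d{\left(B,t \right)} = -3 + \frac{9}{-3 + t}$
$C c{\left(d{\left(-1,2 \right)},-12 \right)} = \frac{3 \left(-12 - \frac{3 \left(6 - 2\right)}{-3 + 2}\right)}{5} = \frac{3 \left(-12 - \frac{3 \left(6 - 2\right)}{-1}\right)}{5} = \frac{3 \left(-12 - 3 \left(-1\right) 4\right)}{5} = \frac{3 \left(-12 - -12\right)}{5} = \frac{3 \left(-12 + 12\right)}{5} = \frac{3}{5} \cdot 0 = 0$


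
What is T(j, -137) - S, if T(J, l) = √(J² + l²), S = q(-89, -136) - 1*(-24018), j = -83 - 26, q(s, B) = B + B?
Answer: -23746 + 5*√1226 ≈ -23571.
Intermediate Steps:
q(s, B) = 2*B
j = -109
S = 23746 (S = 2*(-136) - 1*(-24018) = -272 + 24018 = 23746)
T(j, -137) - S = √((-109)² + (-137)²) - 1*23746 = √(11881 + 18769) - 23746 = √30650 - 23746 = 5*√1226 - 23746 = -23746 + 5*√1226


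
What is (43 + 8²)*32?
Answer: 3424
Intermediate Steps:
(43 + 8²)*32 = (43 + 64)*32 = 107*32 = 3424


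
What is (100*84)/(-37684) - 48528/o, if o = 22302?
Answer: -28000916/11672619 ≈ -2.3989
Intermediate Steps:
(100*84)/(-37684) - 48528/o = (100*84)/(-37684) - 48528/22302 = 8400*(-1/37684) - 48528*1/22302 = -2100/9421 - 2696/1239 = -28000916/11672619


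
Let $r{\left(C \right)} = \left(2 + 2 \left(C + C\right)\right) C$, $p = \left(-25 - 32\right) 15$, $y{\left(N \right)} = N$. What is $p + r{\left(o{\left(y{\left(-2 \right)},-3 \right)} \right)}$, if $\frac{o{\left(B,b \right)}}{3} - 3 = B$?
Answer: $-813$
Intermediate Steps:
$o{\left(B,b \right)} = 9 + 3 B$
$p = -855$ ($p = \left(-57\right) 15 = -855$)
$r{\left(C \right)} = C \left(2 + 4 C\right)$ ($r{\left(C \right)} = \left(2 + 2 \cdot 2 C\right) C = \left(2 + 4 C\right) C = C \left(2 + 4 C\right)$)
$p + r{\left(o{\left(y{\left(-2 \right)},-3 \right)} \right)} = -855 + 2 \left(9 + 3 \left(-2\right)\right) \left(1 + 2 \left(9 + 3 \left(-2\right)\right)\right) = -855 + 2 \left(9 - 6\right) \left(1 + 2 \left(9 - 6\right)\right) = -855 + 2 \cdot 3 \left(1 + 2 \cdot 3\right) = -855 + 2 \cdot 3 \left(1 + 6\right) = -855 + 2 \cdot 3 \cdot 7 = -855 + 42 = -813$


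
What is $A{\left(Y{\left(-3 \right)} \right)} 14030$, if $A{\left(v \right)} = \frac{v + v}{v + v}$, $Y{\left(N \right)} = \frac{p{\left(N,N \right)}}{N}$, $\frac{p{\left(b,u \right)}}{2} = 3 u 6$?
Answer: $14030$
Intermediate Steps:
$p{\left(b,u \right)} = 36 u$ ($p{\left(b,u \right)} = 2 \cdot 3 u 6 = 2 \cdot 18 u = 36 u$)
$Y{\left(N \right)} = 36$ ($Y{\left(N \right)} = \frac{36 N}{N} = 36$)
$A{\left(v \right)} = 1$ ($A{\left(v \right)} = \frac{2 v}{2 v} = 2 v \frac{1}{2 v} = 1$)
$A{\left(Y{\left(-3 \right)} \right)} 14030 = 1 \cdot 14030 = 14030$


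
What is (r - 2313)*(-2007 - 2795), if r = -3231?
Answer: 26622288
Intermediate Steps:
(r - 2313)*(-2007 - 2795) = (-3231 - 2313)*(-2007 - 2795) = -5544*(-4802) = 26622288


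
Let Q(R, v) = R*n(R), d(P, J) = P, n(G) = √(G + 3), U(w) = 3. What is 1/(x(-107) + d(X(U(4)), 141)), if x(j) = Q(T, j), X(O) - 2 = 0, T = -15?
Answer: 1/1352 + 15*I*√3/1352 ≈ 0.00073965 + 0.019217*I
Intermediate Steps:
X(O) = 2 (X(O) = 2 + 0 = 2)
n(G) = √(3 + G)
Q(R, v) = R*√(3 + R)
x(j) = -30*I*√3 (x(j) = -15*√(3 - 15) = -30*I*√3)
1/(x(-107) + d(X(U(4)), 141)) = 1/(-30*I*√3 + 2) = 1/(2 - 30*I*√3)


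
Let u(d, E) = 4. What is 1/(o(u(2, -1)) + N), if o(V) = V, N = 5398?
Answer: 1/5402 ≈ 0.00018512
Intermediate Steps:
1/(o(u(2, -1)) + N) = 1/(4 + 5398) = 1/5402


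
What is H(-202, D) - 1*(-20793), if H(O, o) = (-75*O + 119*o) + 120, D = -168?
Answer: 16071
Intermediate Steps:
H(O, o) = 120 - 75*O + 119*o
H(-202, D) - 1*(-20793) = (120 - 75*(-202) + 119*(-168)) - 1*(-20793) = (120 + 15150 - 19992) + 20793 = -4722 + 20793 = 16071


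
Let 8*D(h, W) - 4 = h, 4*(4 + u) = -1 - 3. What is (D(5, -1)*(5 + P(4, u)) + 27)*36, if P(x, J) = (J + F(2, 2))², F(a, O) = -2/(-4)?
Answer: 15957/8 ≈ 1994.6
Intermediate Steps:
u = -5 (u = -4 + (-1 - 3)/4 = -4 + (¼)*(-4) = -4 - 1 = -5)
F(a, O) = ½ (F(a, O) = -2*(-¼) = ½)
D(h, W) = ½ + h/8
P(x, J) = (½ + J)² (P(x, J) = (J + ½)² = (½ + J)²)
(D(5, -1)*(5 + P(4, u)) + 27)*36 = ((½ + (⅛)*5)*(5 + (1 + 2*(-5))²/4) + 27)*36 = ((½ + 5/8)*(5 + (1 - 10)²/4) + 27)*36 = (9*(5 + (¼)*(-9)²)/8 + 27)*36 = (9*(5 + (¼)*81)/8 + 27)*36 = (9*(5 + 81/4)/8 + 27)*36 = ((9/8)*(101/4) + 27)*36 = (909/32 + 27)*36 = (1773/32)*36 = 15957/8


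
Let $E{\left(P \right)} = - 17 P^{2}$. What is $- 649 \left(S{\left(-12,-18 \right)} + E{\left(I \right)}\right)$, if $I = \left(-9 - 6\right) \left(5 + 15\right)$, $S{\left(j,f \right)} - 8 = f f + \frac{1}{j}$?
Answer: $\frac{11913055033}{12} \approx 9.9275 \cdot 10^{8}$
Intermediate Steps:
$S{\left(j,f \right)} = 8 + f^{2} + \frac{1}{j}$ ($S{\left(j,f \right)} = 8 + \left(f f + \frac{1}{j}\right) = 8 + \left(f^{2} + \frac{1}{j}\right) = 8 + f^{2} + \frac{1}{j}$)
$I = -300$ ($I = \left(-15\right) 20 = -300$)
$- 649 \left(S{\left(-12,-18 \right)} + E{\left(I \right)}\right) = - 649 \left(\left(8 + \left(-18\right)^{2} + \frac{1}{-12}\right) - 17 \left(-300\right)^{2}\right) = - 649 \left(\left(8 + 324 - \frac{1}{12}\right) - 1530000\right) = - 649 \left(\frac{3983}{12} - 1530000\right) = \left(-649\right) \left(- \frac{18356017}{12}\right) = \frac{11913055033}{12}$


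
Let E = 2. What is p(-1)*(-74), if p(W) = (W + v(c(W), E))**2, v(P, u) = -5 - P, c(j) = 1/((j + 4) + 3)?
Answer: -50653/18 ≈ -2814.1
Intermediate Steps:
c(j) = 1/(7 + j) (c(j) = 1/((4 + j) + 3) = 1/(7 + j))
p(W) = (-5 + W - 1/(7 + W))**2 (p(W) = (W + (-5 - 1/(7 + W)))**2 = (-5 + W - 1/(7 + W))**2)
p(-1)*(-74) = ((1 + (5 - 1*(-1))*(7 - 1))**2/(7 - 1)**2)*(-74) = ((1 + (5 + 1)*6)**2/6**2)*(-74) = ((1 + 6*6)**2*(1/36))*(-74) = ((1 + 36)**2*(1/36))*(-74) = (37**2*(1/36))*(-74) = (1369*(1/36))*(-74) = (1369/36)*(-74) = -50653/18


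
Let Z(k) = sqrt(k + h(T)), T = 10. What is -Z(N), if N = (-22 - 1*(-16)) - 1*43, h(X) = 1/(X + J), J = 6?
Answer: -3*I*sqrt(87)/4 ≈ -6.9955*I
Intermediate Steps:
h(X) = 1/(6 + X) (h(X) = 1/(X + 6) = 1/(6 + X))
N = -49 (N = (-22 + 16) - 43 = -6 - 43 = -49)
Z(k) = sqrt(1/16 + k) (Z(k) = sqrt(k + 1/(6 + 10)) = sqrt(k + 1/16) = sqrt(1/16 + k))
-Z(N) = -sqrt(1 + 16*(-49))/4 = -sqrt(1 - 784)/4 = -sqrt(-783)/4 = -3*I*sqrt(87)/4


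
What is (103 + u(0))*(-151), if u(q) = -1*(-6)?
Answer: -16459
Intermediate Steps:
u(q) = 6
(103 + u(0))*(-151) = (103 + 6)*(-151) = 109*(-151) = -16459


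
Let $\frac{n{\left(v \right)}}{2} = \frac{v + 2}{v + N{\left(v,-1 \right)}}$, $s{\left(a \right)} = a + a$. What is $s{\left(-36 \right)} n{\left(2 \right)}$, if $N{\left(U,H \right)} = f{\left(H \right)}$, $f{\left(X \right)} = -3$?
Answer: $576$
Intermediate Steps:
$s{\left(a \right)} = 2 a$
$N{\left(U,H \right)} = -3$
$n{\left(v \right)} = \frac{2 \left(2 + v\right)}{-3 + v}$ ($n{\left(v \right)} = 2 \frac{v + 2}{v - 3} = 2 \frac{2 + v}{-3 + v} = \frac{2 \left(2 + v\right)}{-3 + v}$)
$s{\left(-36 \right)} n{\left(2 \right)} = 2 \left(-36\right) \frac{2 \left(2 + 2\right)}{-3 + 2} = - 72 \cdot 2 \frac{1}{-1} \cdot 4 = - 72 \cdot 2 \left(-1\right) 4 = \left(-72\right) \left(-8\right) = 576$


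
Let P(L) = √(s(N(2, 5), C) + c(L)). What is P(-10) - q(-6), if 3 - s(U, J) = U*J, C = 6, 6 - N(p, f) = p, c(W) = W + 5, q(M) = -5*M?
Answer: -30 + I*√26 ≈ -30.0 + 5.099*I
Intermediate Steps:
c(W) = 5 + W
N(p, f) = 6 - p
s(U, J) = 3 - J*U (s(U, J) = 3 - U*J = 3 - J*U)
P(L) = √(-16 + L) (P(L) = √((3 - 1*6*(6 - 1*2)) + (5 + L)) = √((3 - 1*6*(6 - 2)) + (5 + L)) = √((3 - 1*6*4) + (5 + L)) = √((3 - 24) + (5 + L)) = √(-21 + (5 + L)) = √(-16 + L))
P(-10) - q(-6) = √(-16 - 10) - (-5)*(-6) = √(-26) - 1*30 = I*√26 - 30 = -30 + I*√26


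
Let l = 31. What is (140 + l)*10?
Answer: 1710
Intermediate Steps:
(140 + l)*10 = (140 + 31)*10 = 171*10 = 1710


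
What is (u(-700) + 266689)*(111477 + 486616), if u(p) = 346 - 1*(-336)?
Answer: 159912723503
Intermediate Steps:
u(p) = 682 (u(p) = 346 + 336 = 682)
(u(-700) + 266689)*(111477 + 486616) = (682 + 266689)*(111477 + 486616) = 267371*598093 = 159912723503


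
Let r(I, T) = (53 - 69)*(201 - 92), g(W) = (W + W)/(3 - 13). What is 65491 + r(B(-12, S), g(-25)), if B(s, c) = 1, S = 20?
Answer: 63747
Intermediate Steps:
g(W) = -W/5 (g(W) = (2*W)/(-10) = (2*W)*(-1/10) = -W/5)
r(I, T) = -1744 (r(I, T) = -16*109 = -1744)
65491 + r(B(-12, S), g(-25)) = 65491 - 1744 = 63747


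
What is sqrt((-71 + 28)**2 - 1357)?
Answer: 2*sqrt(123) ≈ 22.181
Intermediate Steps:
sqrt((-71 + 28)**2 - 1357) = sqrt((-43)**2 - 1357) = sqrt(1849 - 1357) = sqrt(492) = 2*sqrt(123)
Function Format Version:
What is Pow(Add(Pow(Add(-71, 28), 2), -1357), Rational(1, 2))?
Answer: Mul(2, Pow(123, Rational(1, 2))) ≈ 22.181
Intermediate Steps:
Pow(Add(Pow(Add(-71, 28), 2), -1357), Rational(1, 2)) = Pow(Add(Pow(-43, 2), -1357), Rational(1, 2)) = Pow(Add(1849, -1357), Rational(1, 2)) = Pow(492, Rational(1, 2)) = Mul(2, Pow(123, Rational(1, 2)))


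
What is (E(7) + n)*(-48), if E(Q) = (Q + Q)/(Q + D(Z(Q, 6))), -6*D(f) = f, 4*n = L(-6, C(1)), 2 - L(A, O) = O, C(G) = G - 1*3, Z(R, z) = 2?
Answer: -744/5 ≈ -148.80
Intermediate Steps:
C(G) = -3 + G (C(G) = G - 3 = -3 + G)
L(A, O) = 2 - O
n = 1 (n = (2 - (-3 + 1))/4 = (2 - 1*(-2))/4 = (2 + 2)/4 = (1/4)*4 = 1)
D(f) = -f/6
E(Q) = 2*Q/(-1/3 + Q) (E(Q) = (Q + Q)/(Q - 1/6*2) = (2*Q)/(Q - 1/3) = (2*Q)/(-1/3 + Q) = 2*Q/(-1/3 + Q))
(E(7) + n)*(-48) = (6*7/(-1 + 3*7) + 1)*(-48) = (6*7/(-1 + 21) + 1)*(-48) = (6*7/20 + 1)*(-48) = (6*7*(1/20) + 1)*(-48) = (21/10 + 1)*(-48) = (31/10)*(-48) = -744/5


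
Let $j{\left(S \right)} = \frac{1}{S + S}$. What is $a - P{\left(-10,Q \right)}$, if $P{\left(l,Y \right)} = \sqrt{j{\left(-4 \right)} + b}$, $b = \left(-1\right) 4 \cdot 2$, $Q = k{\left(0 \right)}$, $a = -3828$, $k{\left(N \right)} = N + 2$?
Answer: $-3828 - \frac{i \sqrt{130}}{4} \approx -3828.0 - 2.8504 i$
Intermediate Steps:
$k{\left(N \right)} = 2 + N$
$j{\left(S \right)} = \frac{1}{2 S}$
$Q = 2$ ($Q = 2 + 0 = 2$)
$b = -8$ ($b = \left(-4\right) 2 = -8$)
$P{\left(l,Y \right)} = \frac{i \sqrt{130}}{4}$ ($P{\left(l,Y \right)} = \sqrt{\frac{1}{2 \left(-4\right)} - 8} = \sqrt{\frac{1}{2} \left(- \frac{1}{4}\right) - 8} = \sqrt{- \frac{1}{8} - 8} = \sqrt{- \frac{65}{8}} = \frac{i \sqrt{130}}{4}$)
$a - P{\left(-10,Q \right)} = -3828 - \frac{i \sqrt{130}}{4}$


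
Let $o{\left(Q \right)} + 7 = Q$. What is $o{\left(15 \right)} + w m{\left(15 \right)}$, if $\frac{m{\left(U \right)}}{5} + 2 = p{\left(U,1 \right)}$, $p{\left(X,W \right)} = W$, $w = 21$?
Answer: $-97$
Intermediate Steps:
$o{\left(Q \right)} = -7 + Q$
$m{\left(U \right)} = -5$ ($m{\left(U \right)} = -10 + 5 \cdot 1 = -10 + 5 = -5$)
$o{\left(15 \right)} + w m{\left(15 \right)} = \left(-7 + 15\right) + 21 \left(-5\right) = 8 - 105 = -97$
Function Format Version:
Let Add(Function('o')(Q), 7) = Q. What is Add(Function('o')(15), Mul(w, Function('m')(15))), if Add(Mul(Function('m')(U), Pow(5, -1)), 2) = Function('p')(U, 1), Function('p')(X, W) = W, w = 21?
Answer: -97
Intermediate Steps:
Function('o')(Q) = Add(-7, Q)
Function('m')(U) = -5 (Function('m')(U) = Add(-10, Mul(5, 1)) = Add(-10, 5) = -5)
Add(Function('o')(15), Mul(w, Function('m')(15))) = Add(Add(-7, 15), Mul(21, -5)) = Add(8, -105) = -97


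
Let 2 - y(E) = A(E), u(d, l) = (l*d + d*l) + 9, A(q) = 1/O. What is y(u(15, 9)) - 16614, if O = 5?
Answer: -83061/5 ≈ -16612.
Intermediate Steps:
A(q) = ⅕ (A(q) = 1/5 = ⅕)
u(d, l) = 9 + 2*d*l (u(d, l) = (d*l + d*l) + 9 = 2*d*l + 9 = 9 + 2*d*l)
y(E) = 9/5 (y(E) = 2 - 1*⅕ = 2 - ⅕ = 9/5)
y(u(15, 9)) - 16614 = 9/5 - 16614 = -83061/5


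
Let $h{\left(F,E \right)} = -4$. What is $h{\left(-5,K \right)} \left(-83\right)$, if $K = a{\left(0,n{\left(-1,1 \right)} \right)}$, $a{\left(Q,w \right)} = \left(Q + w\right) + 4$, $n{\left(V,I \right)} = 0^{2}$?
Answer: $332$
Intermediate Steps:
$n{\left(V,I \right)} = 0$
$a{\left(Q,w \right)} = 4 + Q + w$
$K = 4$ ($K = 4 + 0 + 0 = 4$)
$h{\left(-5,K \right)} \left(-83\right) = \left(-4\right) \left(-83\right) = 332$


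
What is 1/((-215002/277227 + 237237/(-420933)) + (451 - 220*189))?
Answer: -38897997597/1599887833146568 ≈ -2.4313e-5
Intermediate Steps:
1/((-215002/277227 + 237237/(-420933)) + (451 - 220*189)) = 1/((-215002*1/277227 + 237237*(-1/420933)) + (451 - 41580)) = 1/((-215002/277227 - 79079/140311) - 41129) = 1/(-52089979555/38897997597 - 41129) = 1/(-1599887833146568/38897997597) = -38897997597/1599887833146568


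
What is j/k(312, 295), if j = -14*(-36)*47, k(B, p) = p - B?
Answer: -23688/17 ≈ -1393.4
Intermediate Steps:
j = 23688 (j = 504*47 = 23688)
j/k(312, 295) = 23688/(295 - 1*312) = 23688/(295 - 312) = 23688/(-17) = 23688*(-1/17) = -23688/17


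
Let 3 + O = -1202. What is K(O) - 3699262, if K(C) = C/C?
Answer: -3699261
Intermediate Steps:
O = -1205 (O = -3 - 1202 = -1205)
K(C) = 1
K(O) - 3699262 = 1 - 3699262 = -3699261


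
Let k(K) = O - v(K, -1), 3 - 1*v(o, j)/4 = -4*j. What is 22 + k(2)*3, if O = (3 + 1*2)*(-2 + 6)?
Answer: 94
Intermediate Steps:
v(o, j) = 12 + 16*j (v(o, j) = 12 - (-16)*j = 12 + 16*j)
O = 20 (O = (3 + 2)*4 = 5*4 = 20)
k(K) = 24 (k(K) = 20 - (12 + 16*(-1)) = 20 - (12 - 16) = 20 - 1*(-4) = 20 + 4 = 24)
22 + k(2)*3 = 22 + 24*3 = 22 + 72 = 94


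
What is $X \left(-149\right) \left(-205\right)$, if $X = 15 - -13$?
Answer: $855260$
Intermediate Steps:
$X = 28$ ($X = 15 + 13 = 28$)
$X \left(-149\right) \left(-205\right) = 28 \left(-149\right) \left(-205\right) = \left(-4172\right) \left(-205\right) = 855260$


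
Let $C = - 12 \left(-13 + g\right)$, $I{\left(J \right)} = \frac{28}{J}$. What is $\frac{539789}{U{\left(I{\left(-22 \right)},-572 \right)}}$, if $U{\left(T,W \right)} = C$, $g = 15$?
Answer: $- \frac{539789}{24} \approx -22491.0$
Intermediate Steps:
$C = -24$ ($C = - 12 \left(-13 + 15\right) = \left(-12\right) 2 = -24$)
$U{\left(T,W \right)} = -24$
$\frac{539789}{U{\left(I{\left(-22 \right)},-572 \right)}} = \frac{539789}{-24} = 539789 \left(- \frac{1}{24}\right) = - \frac{539789}{24}$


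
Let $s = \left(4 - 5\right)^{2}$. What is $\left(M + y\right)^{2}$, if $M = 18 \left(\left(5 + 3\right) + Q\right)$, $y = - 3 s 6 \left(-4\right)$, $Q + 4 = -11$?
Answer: $2916$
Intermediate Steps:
$Q = -15$ ($Q = -4 - 11 = -15$)
$s = 1$ ($s = \left(-1\right)^{2} = 1$)
$y = 72$ ($y = \left(-3\right) 1 \cdot 6 \left(-4\right) = \left(-3\right) \left(-24\right) = 72$)
$M = -126$ ($M = 18 \left(\left(5 + 3\right) - 15\right) = 18 \left(8 - 15\right) = 18 \left(-7\right) = -126$)
$\left(M + y\right)^{2} = \left(-126 + 72\right)^{2} = \left(-54\right)^{2} = 2916$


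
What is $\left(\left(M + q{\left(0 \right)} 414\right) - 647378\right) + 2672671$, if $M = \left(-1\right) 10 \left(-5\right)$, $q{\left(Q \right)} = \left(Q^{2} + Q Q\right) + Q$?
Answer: $2025343$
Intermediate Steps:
$q{\left(Q \right)} = Q + 2 Q^{2}$ ($q{\left(Q \right)} = \left(Q^{2} + Q^{2}\right) + Q = 2 Q^{2} + Q = Q + 2 Q^{2}$)
$M = 50$ ($M = \left(-10\right) \left(-5\right) = 50$)
$\left(\left(M + q{\left(0 \right)} 414\right) - 647378\right) + 2672671 = \left(\left(50 + 0 \left(1 + 2 \cdot 0\right) 414\right) - 647378\right) + 2672671 = \left(\left(50 + 0 \left(1 + 0\right) 414\right) - 647378\right) + 2672671 = \left(\left(50 + 0 \cdot 1 \cdot 414\right) - 647378\right) + 2672671 = \left(\left(50 + 0 \cdot 414\right) - 647378\right) + 2672671 = \left(\left(50 + 0\right) - 647378\right) + 2672671 = \left(50 - 647378\right) + 2672671 = -647328 + 2672671 = 2025343$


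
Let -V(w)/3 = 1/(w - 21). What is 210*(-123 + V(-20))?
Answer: -1058400/41 ≈ -25815.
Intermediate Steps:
V(w) = -3/(-21 + w) (V(w) = -3/(w - 21) = -3/(-21 + w))
210*(-123 + V(-20)) = 210*(-123 - 3/(-21 - 20)) = 210*(-123 - 3/(-41)) = 210*(-123 - 3*(-1/41)) = 210*(-123 + 3/41) = 210*(-5040/41) = -1058400/41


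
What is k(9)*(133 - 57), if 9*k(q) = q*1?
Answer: 76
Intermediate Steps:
k(q) = q/9 (k(q) = (q*1)/9 = q/9)
k(9)*(133 - 57) = ((1/9)*9)*(133 - 57) = 1*76 = 76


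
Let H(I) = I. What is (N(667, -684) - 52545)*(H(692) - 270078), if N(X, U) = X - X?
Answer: 14154887370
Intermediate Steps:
N(X, U) = 0
(N(667, -684) - 52545)*(H(692) - 270078) = (0 - 52545)*(692 - 270078) = -52545*(-269386) = 14154887370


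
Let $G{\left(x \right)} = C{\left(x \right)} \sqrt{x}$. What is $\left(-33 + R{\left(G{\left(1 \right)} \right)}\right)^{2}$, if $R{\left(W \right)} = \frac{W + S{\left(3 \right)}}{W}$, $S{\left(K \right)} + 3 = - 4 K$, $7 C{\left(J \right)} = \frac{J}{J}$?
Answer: $18769$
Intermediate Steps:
$C{\left(J \right)} = \frac{1}{7}$ ($C{\left(J \right)} = \frac{J \frac{1}{J}}{7} = \frac{1}{7} \cdot 1 = \frac{1}{7}$)
$S{\left(K \right)} = -3 - 4 K$
$G{\left(x \right)} = \frac{\sqrt{x}}{7}$
$R{\left(W \right)} = \frac{-15 + W}{W}$ ($R{\left(W \right)} = \frac{W - 15}{W} = \frac{-15 + W}{W}$)
$\left(-33 + R{\left(G{\left(1 \right)} \right)}\right)^{2} = \left(-33 + \frac{-15 + \frac{\sqrt{1}}{7}}{\frac{1}{7} \sqrt{1}}\right)^{2} = \left(-33 + \frac{-15 + \frac{1}{7} \cdot 1}{\frac{1}{7} \cdot 1}\right)^{2} = \left(-33 + \frac{1}{\frac{1}{7}} \left(-15 + \frac{1}{7}\right)\right)^{2} = \left(-33 + 7 \left(- \frac{104}{7}\right)\right)^{2} = \left(-33 - 104\right)^{2} = \left(-137\right)^{2} = 18769$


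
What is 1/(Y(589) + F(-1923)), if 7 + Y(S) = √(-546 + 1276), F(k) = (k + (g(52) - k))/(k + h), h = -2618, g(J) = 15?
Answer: 72206441/7020864963 + 20620681*√730/14041729926 ≈ 0.049962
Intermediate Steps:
F(k) = 15/(-2618 + k) (F(k) = (k + (15 - k))/(k - 2618) = 15/(-2618 + k))
Y(S) = -7 + √730 (Y(S) = -7 + √(-546 + 1276) = -7 + √730)
1/(Y(589) + F(-1923)) = 1/((-7 + √730) + 15/(-2618 - 1923)) = 1/((-7 + √730) + 15/(-4541)) = 1/((-7 + √730) + 15*(-1/4541)) = 1/((-7 + √730) - 15/4541) = 1/(-31802/4541 + √730)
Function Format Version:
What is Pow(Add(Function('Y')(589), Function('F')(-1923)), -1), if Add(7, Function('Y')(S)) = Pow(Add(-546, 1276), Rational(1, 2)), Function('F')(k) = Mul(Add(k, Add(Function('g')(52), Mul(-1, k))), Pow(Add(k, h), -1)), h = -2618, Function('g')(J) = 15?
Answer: Add(Rational(72206441, 7020864963), Mul(Rational(20620681, 14041729926), Pow(730, Rational(1, 2)))) ≈ 0.049962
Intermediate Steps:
Function('F')(k) = Mul(15, Pow(Add(-2618, k), -1)) (Function('F')(k) = Mul(Add(k, Add(15, Mul(-1, k))), Pow(Add(k, -2618), -1)) = Mul(15, Pow(Add(-2618, k), -1)))
Function('Y')(S) = Add(-7, Pow(730, Rational(1, 2))) (Function('Y')(S) = Add(-7, Pow(Add(-546, 1276), Rational(1, 2))) = Add(-7, Pow(730, Rational(1, 2))))
Pow(Add(Function('Y')(589), Function('F')(-1923)), -1) = Pow(Add(Add(-7, Pow(730, Rational(1, 2))), Mul(15, Pow(Add(-2618, -1923), -1))), -1) = Pow(Add(Add(-7, Pow(730, Rational(1, 2))), Mul(15, Pow(-4541, -1))), -1) = Pow(Add(Add(-7, Pow(730, Rational(1, 2))), Mul(15, Rational(-1, 4541))), -1) = Pow(Add(Add(-7, Pow(730, Rational(1, 2))), Rational(-15, 4541)), -1) = Pow(Add(Rational(-31802, 4541), Pow(730, Rational(1, 2))), -1)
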